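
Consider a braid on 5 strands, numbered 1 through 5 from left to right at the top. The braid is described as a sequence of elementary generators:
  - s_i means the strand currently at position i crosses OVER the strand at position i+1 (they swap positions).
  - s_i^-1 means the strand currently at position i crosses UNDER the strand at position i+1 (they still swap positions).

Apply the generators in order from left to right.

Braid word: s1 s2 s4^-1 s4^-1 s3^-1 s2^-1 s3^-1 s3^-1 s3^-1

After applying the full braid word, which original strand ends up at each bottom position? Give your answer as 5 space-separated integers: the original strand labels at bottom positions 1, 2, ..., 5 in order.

Answer: 2 4 1 3 5

Derivation:
Gen 1 (s1): strand 1 crosses over strand 2. Perm now: [2 1 3 4 5]
Gen 2 (s2): strand 1 crosses over strand 3. Perm now: [2 3 1 4 5]
Gen 3 (s4^-1): strand 4 crosses under strand 5. Perm now: [2 3 1 5 4]
Gen 4 (s4^-1): strand 5 crosses under strand 4. Perm now: [2 3 1 4 5]
Gen 5 (s3^-1): strand 1 crosses under strand 4. Perm now: [2 3 4 1 5]
Gen 6 (s2^-1): strand 3 crosses under strand 4. Perm now: [2 4 3 1 5]
Gen 7 (s3^-1): strand 3 crosses under strand 1. Perm now: [2 4 1 3 5]
Gen 8 (s3^-1): strand 1 crosses under strand 3. Perm now: [2 4 3 1 5]
Gen 9 (s3^-1): strand 3 crosses under strand 1. Perm now: [2 4 1 3 5]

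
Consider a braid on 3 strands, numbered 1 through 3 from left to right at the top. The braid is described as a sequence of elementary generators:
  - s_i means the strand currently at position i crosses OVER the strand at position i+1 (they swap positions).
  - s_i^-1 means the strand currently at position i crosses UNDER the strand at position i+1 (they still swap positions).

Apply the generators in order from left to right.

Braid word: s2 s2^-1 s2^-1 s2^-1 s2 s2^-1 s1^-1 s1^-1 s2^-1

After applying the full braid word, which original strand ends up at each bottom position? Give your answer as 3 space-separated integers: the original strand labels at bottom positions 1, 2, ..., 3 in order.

Answer: 1 3 2

Derivation:
Gen 1 (s2): strand 2 crosses over strand 3. Perm now: [1 3 2]
Gen 2 (s2^-1): strand 3 crosses under strand 2. Perm now: [1 2 3]
Gen 3 (s2^-1): strand 2 crosses under strand 3. Perm now: [1 3 2]
Gen 4 (s2^-1): strand 3 crosses under strand 2. Perm now: [1 2 3]
Gen 5 (s2): strand 2 crosses over strand 3. Perm now: [1 3 2]
Gen 6 (s2^-1): strand 3 crosses under strand 2. Perm now: [1 2 3]
Gen 7 (s1^-1): strand 1 crosses under strand 2. Perm now: [2 1 3]
Gen 8 (s1^-1): strand 2 crosses under strand 1. Perm now: [1 2 3]
Gen 9 (s2^-1): strand 2 crosses under strand 3. Perm now: [1 3 2]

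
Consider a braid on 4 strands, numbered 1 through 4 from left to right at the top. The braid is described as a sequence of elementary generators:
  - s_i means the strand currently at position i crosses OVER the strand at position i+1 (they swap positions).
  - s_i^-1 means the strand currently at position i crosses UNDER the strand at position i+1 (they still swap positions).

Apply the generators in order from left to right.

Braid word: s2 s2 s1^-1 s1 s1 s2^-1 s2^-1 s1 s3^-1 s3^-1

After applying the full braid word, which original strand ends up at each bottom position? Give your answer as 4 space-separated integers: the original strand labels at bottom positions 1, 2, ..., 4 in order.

Gen 1 (s2): strand 2 crosses over strand 3. Perm now: [1 3 2 4]
Gen 2 (s2): strand 3 crosses over strand 2. Perm now: [1 2 3 4]
Gen 3 (s1^-1): strand 1 crosses under strand 2. Perm now: [2 1 3 4]
Gen 4 (s1): strand 2 crosses over strand 1. Perm now: [1 2 3 4]
Gen 5 (s1): strand 1 crosses over strand 2. Perm now: [2 1 3 4]
Gen 6 (s2^-1): strand 1 crosses under strand 3. Perm now: [2 3 1 4]
Gen 7 (s2^-1): strand 3 crosses under strand 1. Perm now: [2 1 3 4]
Gen 8 (s1): strand 2 crosses over strand 1. Perm now: [1 2 3 4]
Gen 9 (s3^-1): strand 3 crosses under strand 4. Perm now: [1 2 4 3]
Gen 10 (s3^-1): strand 4 crosses under strand 3. Perm now: [1 2 3 4]

Answer: 1 2 3 4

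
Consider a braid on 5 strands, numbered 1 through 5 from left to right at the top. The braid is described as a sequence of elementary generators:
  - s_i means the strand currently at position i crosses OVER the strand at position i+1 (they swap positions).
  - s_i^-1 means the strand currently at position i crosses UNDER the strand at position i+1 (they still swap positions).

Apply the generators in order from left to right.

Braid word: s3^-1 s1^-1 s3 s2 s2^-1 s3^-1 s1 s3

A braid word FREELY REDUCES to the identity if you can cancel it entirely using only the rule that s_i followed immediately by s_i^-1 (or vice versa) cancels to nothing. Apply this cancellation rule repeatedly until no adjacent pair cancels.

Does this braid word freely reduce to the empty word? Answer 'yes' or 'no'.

Answer: yes

Derivation:
Gen 1 (s3^-1): push. Stack: [s3^-1]
Gen 2 (s1^-1): push. Stack: [s3^-1 s1^-1]
Gen 3 (s3): push. Stack: [s3^-1 s1^-1 s3]
Gen 4 (s2): push. Stack: [s3^-1 s1^-1 s3 s2]
Gen 5 (s2^-1): cancels prior s2. Stack: [s3^-1 s1^-1 s3]
Gen 6 (s3^-1): cancels prior s3. Stack: [s3^-1 s1^-1]
Gen 7 (s1): cancels prior s1^-1. Stack: [s3^-1]
Gen 8 (s3): cancels prior s3^-1. Stack: []
Reduced word: (empty)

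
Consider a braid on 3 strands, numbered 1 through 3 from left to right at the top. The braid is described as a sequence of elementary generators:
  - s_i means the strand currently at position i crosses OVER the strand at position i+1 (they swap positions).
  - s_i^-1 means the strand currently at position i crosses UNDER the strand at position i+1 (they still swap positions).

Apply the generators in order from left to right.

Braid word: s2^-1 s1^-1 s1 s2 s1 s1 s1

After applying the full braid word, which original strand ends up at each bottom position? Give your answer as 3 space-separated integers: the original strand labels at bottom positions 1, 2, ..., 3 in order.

Answer: 2 1 3

Derivation:
Gen 1 (s2^-1): strand 2 crosses under strand 3. Perm now: [1 3 2]
Gen 2 (s1^-1): strand 1 crosses under strand 3. Perm now: [3 1 2]
Gen 3 (s1): strand 3 crosses over strand 1. Perm now: [1 3 2]
Gen 4 (s2): strand 3 crosses over strand 2. Perm now: [1 2 3]
Gen 5 (s1): strand 1 crosses over strand 2. Perm now: [2 1 3]
Gen 6 (s1): strand 2 crosses over strand 1. Perm now: [1 2 3]
Gen 7 (s1): strand 1 crosses over strand 2. Perm now: [2 1 3]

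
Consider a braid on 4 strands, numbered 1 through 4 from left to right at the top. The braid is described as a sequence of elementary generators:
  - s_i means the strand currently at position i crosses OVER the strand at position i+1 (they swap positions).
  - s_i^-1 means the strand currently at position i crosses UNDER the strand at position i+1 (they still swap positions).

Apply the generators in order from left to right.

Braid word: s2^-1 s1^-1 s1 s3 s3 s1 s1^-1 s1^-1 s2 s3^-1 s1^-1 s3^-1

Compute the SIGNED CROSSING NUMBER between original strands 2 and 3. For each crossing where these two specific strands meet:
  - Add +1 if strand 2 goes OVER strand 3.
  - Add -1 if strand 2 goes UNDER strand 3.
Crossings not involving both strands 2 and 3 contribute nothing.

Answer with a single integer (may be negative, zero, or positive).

Answer: 0

Derivation:
Gen 1: 2 under 3. Both 2&3? yes. Contrib: -1. Sum: -1
Gen 2: crossing 1x3. Both 2&3? no. Sum: -1
Gen 3: crossing 3x1. Both 2&3? no. Sum: -1
Gen 4: crossing 2x4. Both 2&3? no. Sum: -1
Gen 5: crossing 4x2. Both 2&3? no. Sum: -1
Gen 6: crossing 1x3. Both 2&3? no. Sum: -1
Gen 7: crossing 3x1. Both 2&3? no. Sum: -1
Gen 8: crossing 1x3. Both 2&3? no. Sum: -1
Gen 9: crossing 1x2. Both 2&3? no. Sum: -1
Gen 10: crossing 1x4. Both 2&3? no. Sum: -1
Gen 11: 3 under 2. Both 2&3? yes. Contrib: +1. Sum: 0
Gen 12: crossing 4x1. Both 2&3? no. Sum: 0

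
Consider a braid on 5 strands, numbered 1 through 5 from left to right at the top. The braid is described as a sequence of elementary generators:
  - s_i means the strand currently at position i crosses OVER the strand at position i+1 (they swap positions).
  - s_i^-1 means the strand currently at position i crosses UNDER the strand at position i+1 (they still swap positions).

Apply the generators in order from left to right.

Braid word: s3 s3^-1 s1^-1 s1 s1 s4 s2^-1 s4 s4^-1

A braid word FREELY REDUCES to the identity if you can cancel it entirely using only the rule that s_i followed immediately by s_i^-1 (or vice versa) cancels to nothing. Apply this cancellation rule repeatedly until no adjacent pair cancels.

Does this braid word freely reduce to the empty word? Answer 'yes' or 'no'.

Answer: no

Derivation:
Gen 1 (s3): push. Stack: [s3]
Gen 2 (s3^-1): cancels prior s3. Stack: []
Gen 3 (s1^-1): push. Stack: [s1^-1]
Gen 4 (s1): cancels prior s1^-1. Stack: []
Gen 5 (s1): push. Stack: [s1]
Gen 6 (s4): push. Stack: [s1 s4]
Gen 7 (s2^-1): push. Stack: [s1 s4 s2^-1]
Gen 8 (s4): push. Stack: [s1 s4 s2^-1 s4]
Gen 9 (s4^-1): cancels prior s4. Stack: [s1 s4 s2^-1]
Reduced word: s1 s4 s2^-1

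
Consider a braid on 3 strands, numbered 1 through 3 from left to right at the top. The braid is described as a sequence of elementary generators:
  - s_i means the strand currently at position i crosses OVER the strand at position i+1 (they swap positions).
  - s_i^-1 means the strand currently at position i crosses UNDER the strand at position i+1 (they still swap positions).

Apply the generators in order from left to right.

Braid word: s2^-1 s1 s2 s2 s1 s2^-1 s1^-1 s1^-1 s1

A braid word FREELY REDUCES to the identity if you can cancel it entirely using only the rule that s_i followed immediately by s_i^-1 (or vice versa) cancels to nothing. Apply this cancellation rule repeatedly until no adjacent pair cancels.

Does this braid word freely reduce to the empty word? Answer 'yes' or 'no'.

Gen 1 (s2^-1): push. Stack: [s2^-1]
Gen 2 (s1): push. Stack: [s2^-1 s1]
Gen 3 (s2): push. Stack: [s2^-1 s1 s2]
Gen 4 (s2): push. Stack: [s2^-1 s1 s2 s2]
Gen 5 (s1): push. Stack: [s2^-1 s1 s2 s2 s1]
Gen 6 (s2^-1): push. Stack: [s2^-1 s1 s2 s2 s1 s2^-1]
Gen 7 (s1^-1): push. Stack: [s2^-1 s1 s2 s2 s1 s2^-1 s1^-1]
Gen 8 (s1^-1): push. Stack: [s2^-1 s1 s2 s2 s1 s2^-1 s1^-1 s1^-1]
Gen 9 (s1): cancels prior s1^-1. Stack: [s2^-1 s1 s2 s2 s1 s2^-1 s1^-1]
Reduced word: s2^-1 s1 s2 s2 s1 s2^-1 s1^-1

Answer: no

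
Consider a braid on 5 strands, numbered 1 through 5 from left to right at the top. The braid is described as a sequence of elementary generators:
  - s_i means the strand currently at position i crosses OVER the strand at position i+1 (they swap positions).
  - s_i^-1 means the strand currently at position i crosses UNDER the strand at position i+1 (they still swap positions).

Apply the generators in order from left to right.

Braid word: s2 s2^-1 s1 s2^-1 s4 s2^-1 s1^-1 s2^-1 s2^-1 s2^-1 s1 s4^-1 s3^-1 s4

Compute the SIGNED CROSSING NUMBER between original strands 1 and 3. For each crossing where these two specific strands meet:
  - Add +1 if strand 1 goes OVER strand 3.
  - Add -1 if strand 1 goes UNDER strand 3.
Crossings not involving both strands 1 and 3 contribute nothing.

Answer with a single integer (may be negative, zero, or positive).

Answer: 1

Derivation:
Gen 1: crossing 2x3. Both 1&3? no. Sum: 0
Gen 2: crossing 3x2. Both 1&3? no. Sum: 0
Gen 3: crossing 1x2. Both 1&3? no. Sum: 0
Gen 4: 1 under 3. Both 1&3? yes. Contrib: -1. Sum: -1
Gen 5: crossing 4x5. Both 1&3? no. Sum: -1
Gen 6: 3 under 1. Both 1&3? yes. Contrib: +1. Sum: 0
Gen 7: crossing 2x1. Both 1&3? no. Sum: 0
Gen 8: crossing 2x3. Both 1&3? no. Sum: 0
Gen 9: crossing 3x2. Both 1&3? no. Sum: 0
Gen 10: crossing 2x3. Both 1&3? no. Sum: 0
Gen 11: 1 over 3. Both 1&3? yes. Contrib: +1. Sum: 1
Gen 12: crossing 5x4. Both 1&3? no. Sum: 1
Gen 13: crossing 2x4. Both 1&3? no. Sum: 1
Gen 14: crossing 2x5. Both 1&3? no. Sum: 1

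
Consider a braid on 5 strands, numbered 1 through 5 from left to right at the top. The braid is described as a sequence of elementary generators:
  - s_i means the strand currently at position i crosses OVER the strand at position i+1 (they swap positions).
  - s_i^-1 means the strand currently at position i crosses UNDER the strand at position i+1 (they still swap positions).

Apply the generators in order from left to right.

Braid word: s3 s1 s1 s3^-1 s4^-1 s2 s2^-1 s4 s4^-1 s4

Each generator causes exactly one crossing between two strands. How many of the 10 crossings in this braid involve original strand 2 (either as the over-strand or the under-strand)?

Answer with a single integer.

Answer: 4

Derivation:
Gen 1: crossing 3x4. Involves strand 2? no. Count so far: 0
Gen 2: crossing 1x2. Involves strand 2? yes. Count so far: 1
Gen 3: crossing 2x1. Involves strand 2? yes. Count so far: 2
Gen 4: crossing 4x3. Involves strand 2? no. Count so far: 2
Gen 5: crossing 4x5. Involves strand 2? no. Count so far: 2
Gen 6: crossing 2x3. Involves strand 2? yes. Count so far: 3
Gen 7: crossing 3x2. Involves strand 2? yes. Count so far: 4
Gen 8: crossing 5x4. Involves strand 2? no. Count so far: 4
Gen 9: crossing 4x5. Involves strand 2? no. Count so far: 4
Gen 10: crossing 5x4. Involves strand 2? no. Count so far: 4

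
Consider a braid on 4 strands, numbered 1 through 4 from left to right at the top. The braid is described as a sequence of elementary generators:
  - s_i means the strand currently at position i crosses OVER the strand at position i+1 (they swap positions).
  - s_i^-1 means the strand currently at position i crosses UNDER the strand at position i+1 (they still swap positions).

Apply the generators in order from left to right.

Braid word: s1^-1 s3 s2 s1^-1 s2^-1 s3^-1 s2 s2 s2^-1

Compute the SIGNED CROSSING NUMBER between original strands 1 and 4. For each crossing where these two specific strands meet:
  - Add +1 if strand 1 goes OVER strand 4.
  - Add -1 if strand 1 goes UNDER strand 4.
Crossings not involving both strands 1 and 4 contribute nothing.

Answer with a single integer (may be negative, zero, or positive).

Gen 1: crossing 1x2. Both 1&4? no. Sum: 0
Gen 2: crossing 3x4. Both 1&4? no. Sum: 0
Gen 3: 1 over 4. Both 1&4? yes. Contrib: +1. Sum: 1
Gen 4: crossing 2x4. Both 1&4? no. Sum: 1
Gen 5: crossing 2x1. Both 1&4? no. Sum: 1
Gen 6: crossing 2x3. Both 1&4? no. Sum: 1
Gen 7: crossing 1x3. Both 1&4? no. Sum: 1
Gen 8: crossing 3x1. Both 1&4? no. Sum: 1
Gen 9: crossing 1x3. Both 1&4? no. Sum: 1

Answer: 1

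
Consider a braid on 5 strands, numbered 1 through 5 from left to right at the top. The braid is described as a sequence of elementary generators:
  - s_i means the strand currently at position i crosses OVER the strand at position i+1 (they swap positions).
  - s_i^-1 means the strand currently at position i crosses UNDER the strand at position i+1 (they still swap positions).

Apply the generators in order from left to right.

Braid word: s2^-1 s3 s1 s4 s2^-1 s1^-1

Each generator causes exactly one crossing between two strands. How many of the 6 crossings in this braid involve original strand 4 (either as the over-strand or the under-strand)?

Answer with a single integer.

Answer: 3

Derivation:
Gen 1: crossing 2x3. Involves strand 4? no. Count so far: 0
Gen 2: crossing 2x4. Involves strand 4? yes. Count so far: 1
Gen 3: crossing 1x3. Involves strand 4? no. Count so far: 1
Gen 4: crossing 2x5. Involves strand 4? no. Count so far: 1
Gen 5: crossing 1x4. Involves strand 4? yes. Count so far: 2
Gen 6: crossing 3x4. Involves strand 4? yes. Count so far: 3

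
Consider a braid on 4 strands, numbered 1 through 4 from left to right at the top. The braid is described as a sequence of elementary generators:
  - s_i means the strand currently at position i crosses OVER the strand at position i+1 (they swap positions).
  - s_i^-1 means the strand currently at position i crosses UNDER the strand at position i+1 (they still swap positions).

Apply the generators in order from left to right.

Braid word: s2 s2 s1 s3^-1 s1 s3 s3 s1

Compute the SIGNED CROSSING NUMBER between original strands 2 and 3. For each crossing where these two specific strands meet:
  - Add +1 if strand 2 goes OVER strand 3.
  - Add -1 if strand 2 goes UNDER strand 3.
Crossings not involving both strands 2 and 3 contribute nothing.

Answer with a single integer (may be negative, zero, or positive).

Answer: 0

Derivation:
Gen 1: 2 over 3. Both 2&3? yes. Contrib: +1. Sum: 1
Gen 2: 3 over 2. Both 2&3? yes. Contrib: -1. Sum: 0
Gen 3: crossing 1x2. Both 2&3? no. Sum: 0
Gen 4: crossing 3x4. Both 2&3? no. Sum: 0
Gen 5: crossing 2x1. Both 2&3? no. Sum: 0
Gen 6: crossing 4x3. Both 2&3? no. Sum: 0
Gen 7: crossing 3x4. Both 2&3? no. Sum: 0
Gen 8: crossing 1x2. Both 2&3? no. Sum: 0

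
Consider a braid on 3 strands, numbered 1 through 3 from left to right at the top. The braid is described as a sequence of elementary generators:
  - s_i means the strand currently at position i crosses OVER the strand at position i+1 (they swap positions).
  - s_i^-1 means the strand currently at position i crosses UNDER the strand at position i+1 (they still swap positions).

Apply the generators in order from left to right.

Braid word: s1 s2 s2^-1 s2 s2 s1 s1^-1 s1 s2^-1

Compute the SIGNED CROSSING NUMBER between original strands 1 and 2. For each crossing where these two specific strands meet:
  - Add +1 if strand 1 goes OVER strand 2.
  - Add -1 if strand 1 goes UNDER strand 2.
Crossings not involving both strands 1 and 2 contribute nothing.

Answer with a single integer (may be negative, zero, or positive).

Gen 1: 1 over 2. Both 1&2? yes. Contrib: +1. Sum: 1
Gen 2: crossing 1x3. Both 1&2? no. Sum: 1
Gen 3: crossing 3x1. Both 1&2? no. Sum: 1
Gen 4: crossing 1x3. Both 1&2? no. Sum: 1
Gen 5: crossing 3x1. Both 1&2? no. Sum: 1
Gen 6: 2 over 1. Both 1&2? yes. Contrib: -1. Sum: 0
Gen 7: 1 under 2. Both 1&2? yes. Contrib: -1. Sum: -1
Gen 8: 2 over 1. Both 1&2? yes. Contrib: -1. Sum: -2
Gen 9: crossing 2x3. Both 1&2? no. Sum: -2

Answer: -2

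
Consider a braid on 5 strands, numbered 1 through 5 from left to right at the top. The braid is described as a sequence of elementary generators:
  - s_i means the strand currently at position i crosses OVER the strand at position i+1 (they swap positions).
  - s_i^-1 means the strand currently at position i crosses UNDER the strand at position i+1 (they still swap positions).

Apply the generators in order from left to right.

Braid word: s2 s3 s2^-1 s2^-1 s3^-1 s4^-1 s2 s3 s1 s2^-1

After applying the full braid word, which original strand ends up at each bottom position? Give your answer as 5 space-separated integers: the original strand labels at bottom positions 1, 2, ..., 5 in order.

Answer: 2 5 1 3 4

Derivation:
Gen 1 (s2): strand 2 crosses over strand 3. Perm now: [1 3 2 4 5]
Gen 2 (s3): strand 2 crosses over strand 4. Perm now: [1 3 4 2 5]
Gen 3 (s2^-1): strand 3 crosses under strand 4. Perm now: [1 4 3 2 5]
Gen 4 (s2^-1): strand 4 crosses under strand 3. Perm now: [1 3 4 2 5]
Gen 5 (s3^-1): strand 4 crosses under strand 2. Perm now: [1 3 2 4 5]
Gen 6 (s4^-1): strand 4 crosses under strand 5. Perm now: [1 3 2 5 4]
Gen 7 (s2): strand 3 crosses over strand 2. Perm now: [1 2 3 5 4]
Gen 8 (s3): strand 3 crosses over strand 5. Perm now: [1 2 5 3 4]
Gen 9 (s1): strand 1 crosses over strand 2. Perm now: [2 1 5 3 4]
Gen 10 (s2^-1): strand 1 crosses under strand 5. Perm now: [2 5 1 3 4]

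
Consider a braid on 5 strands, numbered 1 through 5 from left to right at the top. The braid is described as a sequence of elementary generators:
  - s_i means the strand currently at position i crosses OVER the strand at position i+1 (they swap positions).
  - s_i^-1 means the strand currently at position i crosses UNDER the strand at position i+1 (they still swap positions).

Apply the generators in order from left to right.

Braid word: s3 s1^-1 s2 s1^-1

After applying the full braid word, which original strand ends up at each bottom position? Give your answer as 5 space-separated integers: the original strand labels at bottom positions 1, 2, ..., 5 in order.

Answer: 4 2 1 3 5

Derivation:
Gen 1 (s3): strand 3 crosses over strand 4. Perm now: [1 2 4 3 5]
Gen 2 (s1^-1): strand 1 crosses under strand 2. Perm now: [2 1 4 3 5]
Gen 3 (s2): strand 1 crosses over strand 4. Perm now: [2 4 1 3 5]
Gen 4 (s1^-1): strand 2 crosses under strand 4. Perm now: [4 2 1 3 5]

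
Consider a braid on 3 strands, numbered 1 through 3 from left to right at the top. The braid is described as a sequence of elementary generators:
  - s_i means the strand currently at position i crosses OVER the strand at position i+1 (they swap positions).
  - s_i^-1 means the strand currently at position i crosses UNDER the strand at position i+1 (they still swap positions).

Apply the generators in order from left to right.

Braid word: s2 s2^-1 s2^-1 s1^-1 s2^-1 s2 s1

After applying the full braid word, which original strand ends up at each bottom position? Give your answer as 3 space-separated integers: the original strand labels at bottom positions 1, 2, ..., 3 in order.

Gen 1 (s2): strand 2 crosses over strand 3. Perm now: [1 3 2]
Gen 2 (s2^-1): strand 3 crosses under strand 2. Perm now: [1 2 3]
Gen 3 (s2^-1): strand 2 crosses under strand 3. Perm now: [1 3 2]
Gen 4 (s1^-1): strand 1 crosses under strand 3. Perm now: [3 1 2]
Gen 5 (s2^-1): strand 1 crosses under strand 2. Perm now: [3 2 1]
Gen 6 (s2): strand 2 crosses over strand 1. Perm now: [3 1 2]
Gen 7 (s1): strand 3 crosses over strand 1. Perm now: [1 3 2]

Answer: 1 3 2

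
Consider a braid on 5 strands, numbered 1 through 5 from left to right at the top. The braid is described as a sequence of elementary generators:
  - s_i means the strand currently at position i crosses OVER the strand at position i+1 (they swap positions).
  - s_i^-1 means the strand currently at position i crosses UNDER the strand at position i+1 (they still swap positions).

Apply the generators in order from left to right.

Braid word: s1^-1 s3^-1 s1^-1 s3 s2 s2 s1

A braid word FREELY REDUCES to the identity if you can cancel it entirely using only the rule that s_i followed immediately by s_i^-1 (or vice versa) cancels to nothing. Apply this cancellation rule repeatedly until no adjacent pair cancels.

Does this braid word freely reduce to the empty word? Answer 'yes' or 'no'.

Gen 1 (s1^-1): push. Stack: [s1^-1]
Gen 2 (s3^-1): push. Stack: [s1^-1 s3^-1]
Gen 3 (s1^-1): push. Stack: [s1^-1 s3^-1 s1^-1]
Gen 4 (s3): push. Stack: [s1^-1 s3^-1 s1^-1 s3]
Gen 5 (s2): push. Stack: [s1^-1 s3^-1 s1^-1 s3 s2]
Gen 6 (s2): push. Stack: [s1^-1 s3^-1 s1^-1 s3 s2 s2]
Gen 7 (s1): push. Stack: [s1^-1 s3^-1 s1^-1 s3 s2 s2 s1]
Reduced word: s1^-1 s3^-1 s1^-1 s3 s2 s2 s1

Answer: no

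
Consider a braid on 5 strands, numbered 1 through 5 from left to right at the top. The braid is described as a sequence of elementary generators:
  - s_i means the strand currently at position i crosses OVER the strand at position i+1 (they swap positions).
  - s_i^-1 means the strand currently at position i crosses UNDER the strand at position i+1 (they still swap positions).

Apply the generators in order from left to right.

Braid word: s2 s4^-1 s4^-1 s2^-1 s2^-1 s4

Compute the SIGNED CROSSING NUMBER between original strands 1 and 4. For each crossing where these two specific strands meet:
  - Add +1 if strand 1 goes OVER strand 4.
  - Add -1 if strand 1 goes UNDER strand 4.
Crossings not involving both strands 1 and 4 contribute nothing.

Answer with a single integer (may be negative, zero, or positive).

Gen 1: crossing 2x3. Both 1&4? no. Sum: 0
Gen 2: crossing 4x5. Both 1&4? no. Sum: 0
Gen 3: crossing 5x4. Both 1&4? no. Sum: 0
Gen 4: crossing 3x2. Both 1&4? no. Sum: 0
Gen 5: crossing 2x3. Both 1&4? no. Sum: 0
Gen 6: crossing 4x5. Both 1&4? no. Sum: 0

Answer: 0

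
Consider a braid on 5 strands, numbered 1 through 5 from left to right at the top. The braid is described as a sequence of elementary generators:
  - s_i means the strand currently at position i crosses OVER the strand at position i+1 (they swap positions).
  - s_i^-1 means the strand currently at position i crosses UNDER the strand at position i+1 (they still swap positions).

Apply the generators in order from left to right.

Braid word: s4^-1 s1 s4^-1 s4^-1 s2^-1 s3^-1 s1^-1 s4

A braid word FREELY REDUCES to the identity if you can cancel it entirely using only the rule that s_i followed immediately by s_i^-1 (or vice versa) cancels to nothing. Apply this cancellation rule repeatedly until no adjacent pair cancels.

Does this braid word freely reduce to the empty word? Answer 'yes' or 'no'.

Answer: no

Derivation:
Gen 1 (s4^-1): push. Stack: [s4^-1]
Gen 2 (s1): push. Stack: [s4^-1 s1]
Gen 3 (s4^-1): push. Stack: [s4^-1 s1 s4^-1]
Gen 4 (s4^-1): push. Stack: [s4^-1 s1 s4^-1 s4^-1]
Gen 5 (s2^-1): push. Stack: [s4^-1 s1 s4^-1 s4^-1 s2^-1]
Gen 6 (s3^-1): push. Stack: [s4^-1 s1 s4^-1 s4^-1 s2^-1 s3^-1]
Gen 7 (s1^-1): push. Stack: [s4^-1 s1 s4^-1 s4^-1 s2^-1 s3^-1 s1^-1]
Gen 8 (s4): push. Stack: [s4^-1 s1 s4^-1 s4^-1 s2^-1 s3^-1 s1^-1 s4]
Reduced word: s4^-1 s1 s4^-1 s4^-1 s2^-1 s3^-1 s1^-1 s4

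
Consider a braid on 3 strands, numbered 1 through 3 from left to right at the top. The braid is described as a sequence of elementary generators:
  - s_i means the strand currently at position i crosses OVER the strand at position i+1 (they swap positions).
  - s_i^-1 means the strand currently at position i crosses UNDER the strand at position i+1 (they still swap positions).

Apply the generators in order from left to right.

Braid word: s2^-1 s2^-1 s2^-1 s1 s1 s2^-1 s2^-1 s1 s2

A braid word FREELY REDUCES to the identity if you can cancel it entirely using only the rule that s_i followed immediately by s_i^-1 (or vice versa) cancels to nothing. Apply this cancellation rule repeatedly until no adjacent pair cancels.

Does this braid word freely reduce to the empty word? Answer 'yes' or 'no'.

Answer: no

Derivation:
Gen 1 (s2^-1): push. Stack: [s2^-1]
Gen 2 (s2^-1): push. Stack: [s2^-1 s2^-1]
Gen 3 (s2^-1): push. Stack: [s2^-1 s2^-1 s2^-1]
Gen 4 (s1): push. Stack: [s2^-1 s2^-1 s2^-1 s1]
Gen 5 (s1): push. Stack: [s2^-1 s2^-1 s2^-1 s1 s1]
Gen 6 (s2^-1): push. Stack: [s2^-1 s2^-1 s2^-1 s1 s1 s2^-1]
Gen 7 (s2^-1): push. Stack: [s2^-1 s2^-1 s2^-1 s1 s1 s2^-1 s2^-1]
Gen 8 (s1): push. Stack: [s2^-1 s2^-1 s2^-1 s1 s1 s2^-1 s2^-1 s1]
Gen 9 (s2): push. Stack: [s2^-1 s2^-1 s2^-1 s1 s1 s2^-1 s2^-1 s1 s2]
Reduced word: s2^-1 s2^-1 s2^-1 s1 s1 s2^-1 s2^-1 s1 s2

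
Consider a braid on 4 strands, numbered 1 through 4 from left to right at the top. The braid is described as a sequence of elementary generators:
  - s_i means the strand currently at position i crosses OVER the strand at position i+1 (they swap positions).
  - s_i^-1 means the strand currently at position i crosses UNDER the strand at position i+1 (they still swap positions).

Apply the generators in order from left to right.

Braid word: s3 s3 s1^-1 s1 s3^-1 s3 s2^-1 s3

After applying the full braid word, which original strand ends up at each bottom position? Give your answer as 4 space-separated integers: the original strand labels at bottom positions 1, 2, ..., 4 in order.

Gen 1 (s3): strand 3 crosses over strand 4. Perm now: [1 2 4 3]
Gen 2 (s3): strand 4 crosses over strand 3. Perm now: [1 2 3 4]
Gen 3 (s1^-1): strand 1 crosses under strand 2. Perm now: [2 1 3 4]
Gen 4 (s1): strand 2 crosses over strand 1. Perm now: [1 2 3 4]
Gen 5 (s3^-1): strand 3 crosses under strand 4. Perm now: [1 2 4 3]
Gen 6 (s3): strand 4 crosses over strand 3. Perm now: [1 2 3 4]
Gen 7 (s2^-1): strand 2 crosses under strand 3. Perm now: [1 3 2 4]
Gen 8 (s3): strand 2 crosses over strand 4. Perm now: [1 3 4 2]

Answer: 1 3 4 2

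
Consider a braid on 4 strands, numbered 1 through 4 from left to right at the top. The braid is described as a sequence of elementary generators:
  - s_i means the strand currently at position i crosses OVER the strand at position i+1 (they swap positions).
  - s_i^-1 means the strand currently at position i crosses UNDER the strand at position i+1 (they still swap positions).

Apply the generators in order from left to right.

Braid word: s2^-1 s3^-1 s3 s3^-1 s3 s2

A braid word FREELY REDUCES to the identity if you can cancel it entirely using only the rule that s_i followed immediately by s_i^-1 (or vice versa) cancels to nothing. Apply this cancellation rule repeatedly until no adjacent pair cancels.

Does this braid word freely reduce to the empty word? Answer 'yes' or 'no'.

Gen 1 (s2^-1): push. Stack: [s2^-1]
Gen 2 (s3^-1): push. Stack: [s2^-1 s3^-1]
Gen 3 (s3): cancels prior s3^-1. Stack: [s2^-1]
Gen 4 (s3^-1): push. Stack: [s2^-1 s3^-1]
Gen 5 (s3): cancels prior s3^-1. Stack: [s2^-1]
Gen 6 (s2): cancels prior s2^-1. Stack: []
Reduced word: (empty)

Answer: yes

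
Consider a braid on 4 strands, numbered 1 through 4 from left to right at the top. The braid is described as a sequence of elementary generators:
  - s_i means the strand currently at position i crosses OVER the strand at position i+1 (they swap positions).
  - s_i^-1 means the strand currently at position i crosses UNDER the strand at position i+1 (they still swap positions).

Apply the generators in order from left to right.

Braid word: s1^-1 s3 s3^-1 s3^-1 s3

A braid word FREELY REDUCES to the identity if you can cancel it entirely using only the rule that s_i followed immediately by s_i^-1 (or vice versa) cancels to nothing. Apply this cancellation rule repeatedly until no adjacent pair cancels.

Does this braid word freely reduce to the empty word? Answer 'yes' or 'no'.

Gen 1 (s1^-1): push. Stack: [s1^-1]
Gen 2 (s3): push. Stack: [s1^-1 s3]
Gen 3 (s3^-1): cancels prior s3. Stack: [s1^-1]
Gen 4 (s3^-1): push. Stack: [s1^-1 s3^-1]
Gen 5 (s3): cancels prior s3^-1. Stack: [s1^-1]
Reduced word: s1^-1

Answer: no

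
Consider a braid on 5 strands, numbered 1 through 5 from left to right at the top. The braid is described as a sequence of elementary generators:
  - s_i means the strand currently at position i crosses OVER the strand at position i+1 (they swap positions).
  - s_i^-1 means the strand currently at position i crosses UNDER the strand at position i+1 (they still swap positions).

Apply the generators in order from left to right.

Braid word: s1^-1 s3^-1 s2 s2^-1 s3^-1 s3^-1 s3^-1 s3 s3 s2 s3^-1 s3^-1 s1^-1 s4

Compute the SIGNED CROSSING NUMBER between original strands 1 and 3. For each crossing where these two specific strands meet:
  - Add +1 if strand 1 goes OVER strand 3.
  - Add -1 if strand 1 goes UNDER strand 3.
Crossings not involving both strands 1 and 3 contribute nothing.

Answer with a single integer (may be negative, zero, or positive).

Gen 1: crossing 1x2. Both 1&3? no. Sum: 0
Gen 2: crossing 3x4. Both 1&3? no. Sum: 0
Gen 3: crossing 1x4. Both 1&3? no. Sum: 0
Gen 4: crossing 4x1. Both 1&3? no. Sum: 0
Gen 5: crossing 4x3. Both 1&3? no. Sum: 0
Gen 6: crossing 3x4. Both 1&3? no. Sum: 0
Gen 7: crossing 4x3. Both 1&3? no. Sum: 0
Gen 8: crossing 3x4. Both 1&3? no. Sum: 0
Gen 9: crossing 4x3. Both 1&3? no. Sum: 0
Gen 10: 1 over 3. Both 1&3? yes. Contrib: +1. Sum: 1
Gen 11: crossing 1x4. Both 1&3? no. Sum: 1
Gen 12: crossing 4x1. Both 1&3? no. Sum: 1
Gen 13: crossing 2x3. Both 1&3? no. Sum: 1
Gen 14: crossing 4x5. Both 1&3? no. Sum: 1

Answer: 1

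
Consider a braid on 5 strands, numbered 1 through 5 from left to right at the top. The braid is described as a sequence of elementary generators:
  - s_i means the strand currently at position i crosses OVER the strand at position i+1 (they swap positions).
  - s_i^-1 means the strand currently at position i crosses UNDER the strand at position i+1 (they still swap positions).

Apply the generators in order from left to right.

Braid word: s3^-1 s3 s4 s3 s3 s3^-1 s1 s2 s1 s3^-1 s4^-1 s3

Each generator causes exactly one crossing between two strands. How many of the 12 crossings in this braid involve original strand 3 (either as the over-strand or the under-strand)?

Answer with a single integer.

Answer: 7

Derivation:
Gen 1: crossing 3x4. Involves strand 3? yes. Count so far: 1
Gen 2: crossing 4x3. Involves strand 3? yes. Count so far: 2
Gen 3: crossing 4x5. Involves strand 3? no. Count so far: 2
Gen 4: crossing 3x5. Involves strand 3? yes. Count so far: 3
Gen 5: crossing 5x3. Involves strand 3? yes. Count so far: 4
Gen 6: crossing 3x5. Involves strand 3? yes. Count so far: 5
Gen 7: crossing 1x2. Involves strand 3? no. Count so far: 5
Gen 8: crossing 1x5. Involves strand 3? no. Count so far: 5
Gen 9: crossing 2x5. Involves strand 3? no. Count so far: 5
Gen 10: crossing 1x3. Involves strand 3? yes. Count so far: 6
Gen 11: crossing 1x4. Involves strand 3? no. Count so far: 6
Gen 12: crossing 3x4. Involves strand 3? yes. Count so far: 7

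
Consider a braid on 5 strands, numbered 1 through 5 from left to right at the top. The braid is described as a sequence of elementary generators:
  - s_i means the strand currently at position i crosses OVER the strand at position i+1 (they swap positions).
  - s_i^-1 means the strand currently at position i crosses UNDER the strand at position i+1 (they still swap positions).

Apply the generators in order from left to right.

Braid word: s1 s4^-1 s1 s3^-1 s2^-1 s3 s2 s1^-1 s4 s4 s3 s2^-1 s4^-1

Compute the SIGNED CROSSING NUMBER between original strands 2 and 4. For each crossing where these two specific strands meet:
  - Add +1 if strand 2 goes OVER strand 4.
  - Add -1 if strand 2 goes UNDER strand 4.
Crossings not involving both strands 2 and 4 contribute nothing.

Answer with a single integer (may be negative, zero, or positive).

Answer: 0

Derivation:
Gen 1: crossing 1x2. Both 2&4? no. Sum: 0
Gen 2: crossing 4x5. Both 2&4? no. Sum: 0
Gen 3: crossing 2x1. Both 2&4? no. Sum: 0
Gen 4: crossing 3x5. Both 2&4? no. Sum: 0
Gen 5: crossing 2x5. Both 2&4? no. Sum: 0
Gen 6: crossing 2x3. Both 2&4? no. Sum: 0
Gen 7: crossing 5x3. Both 2&4? no. Sum: 0
Gen 8: crossing 1x3. Both 2&4? no. Sum: 0
Gen 9: 2 over 4. Both 2&4? yes. Contrib: +1. Sum: 1
Gen 10: 4 over 2. Both 2&4? yes. Contrib: -1. Sum: 0
Gen 11: crossing 5x2. Both 2&4? no. Sum: 0
Gen 12: crossing 1x2. Both 2&4? no. Sum: 0
Gen 13: crossing 5x4. Both 2&4? no. Sum: 0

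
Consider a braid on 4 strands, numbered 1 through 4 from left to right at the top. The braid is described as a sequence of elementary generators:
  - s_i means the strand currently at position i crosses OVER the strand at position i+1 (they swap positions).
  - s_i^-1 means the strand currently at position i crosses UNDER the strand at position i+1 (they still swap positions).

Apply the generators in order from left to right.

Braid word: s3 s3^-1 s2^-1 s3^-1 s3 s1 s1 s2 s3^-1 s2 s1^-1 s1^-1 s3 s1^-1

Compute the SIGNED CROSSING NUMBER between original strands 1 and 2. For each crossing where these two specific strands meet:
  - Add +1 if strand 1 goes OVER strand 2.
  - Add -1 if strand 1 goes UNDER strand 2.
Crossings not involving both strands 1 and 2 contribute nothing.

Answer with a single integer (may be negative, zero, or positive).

Gen 1: crossing 3x4. Both 1&2? no. Sum: 0
Gen 2: crossing 4x3. Both 1&2? no. Sum: 0
Gen 3: crossing 2x3. Both 1&2? no. Sum: 0
Gen 4: crossing 2x4. Both 1&2? no. Sum: 0
Gen 5: crossing 4x2. Both 1&2? no. Sum: 0
Gen 6: crossing 1x3. Both 1&2? no. Sum: 0
Gen 7: crossing 3x1. Both 1&2? no. Sum: 0
Gen 8: crossing 3x2. Both 1&2? no. Sum: 0
Gen 9: crossing 3x4. Both 1&2? no. Sum: 0
Gen 10: crossing 2x4. Both 1&2? no. Sum: 0
Gen 11: crossing 1x4. Both 1&2? no. Sum: 0
Gen 12: crossing 4x1. Both 1&2? no. Sum: 0
Gen 13: crossing 2x3. Both 1&2? no. Sum: 0
Gen 14: crossing 1x4. Both 1&2? no. Sum: 0

Answer: 0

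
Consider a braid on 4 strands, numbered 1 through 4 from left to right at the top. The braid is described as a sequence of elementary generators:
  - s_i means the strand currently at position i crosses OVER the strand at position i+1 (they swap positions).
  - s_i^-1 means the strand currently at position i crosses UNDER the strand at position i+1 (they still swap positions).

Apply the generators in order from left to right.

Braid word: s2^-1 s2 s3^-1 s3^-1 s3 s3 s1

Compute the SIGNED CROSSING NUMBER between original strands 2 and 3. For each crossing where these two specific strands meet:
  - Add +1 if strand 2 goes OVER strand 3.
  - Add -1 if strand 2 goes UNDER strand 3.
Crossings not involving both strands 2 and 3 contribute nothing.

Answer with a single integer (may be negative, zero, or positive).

Answer: -2

Derivation:
Gen 1: 2 under 3. Both 2&3? yes. Contrib: -1. Sum: -1
Gen 2: 3 over 2. Both 2&3? yes. Contrib: -1. Sum: -2
Gen 3: crossing 3x4. Both 2&3? no. Sum: -2
Gen 4: crossing 4x3. Both 2&3? no. Sum: -2
Gen 5: crossing 3x4. Both 2&3? no. Sum: -2
Gen 6: crossing 4x3. Both 2&3? no. Sum: -2
Gen 7: crossing 1x2. Both 2&3? no. Sum: -2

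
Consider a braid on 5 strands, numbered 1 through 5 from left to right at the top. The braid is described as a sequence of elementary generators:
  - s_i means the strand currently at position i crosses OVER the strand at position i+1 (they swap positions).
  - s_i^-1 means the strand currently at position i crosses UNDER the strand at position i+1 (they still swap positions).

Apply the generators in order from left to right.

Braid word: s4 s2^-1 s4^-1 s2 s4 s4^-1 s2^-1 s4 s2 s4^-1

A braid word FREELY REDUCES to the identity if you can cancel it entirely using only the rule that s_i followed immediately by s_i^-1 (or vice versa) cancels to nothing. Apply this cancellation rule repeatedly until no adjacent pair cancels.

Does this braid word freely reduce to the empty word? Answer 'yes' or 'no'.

Gen 1 (s4): push. Stack: [s4]
Gen 2 (s2^-1): push. Stack: [s4 s2^-1]
Gen 3 (s4^-1): push. Stack: [s4 s2^-1 s4^-1]
Gen 4 (s2): push. Stack: [s4 s2^-1 s4^-1 s2]
Gen 5 (s4): push. Stack: [s4 s2^-1 s4^-1 s2 s4]
Gen 6 (s4^-1): cancels prior s4. Stack: [s4 s2^-1 s4^-1 s2]
Gen 7 (s2^-1): cancels prior s2. Stack: [s4 s2^-1 s4^-1]
Gen 8 (s4): cancels prior s4^-1. Stack: [s4 s2^-1]
Gen 9 (s2): cancels prior s2^-1. Stack: [s4]
Gen 10 (s4^-1): cancels prior s4. Stack: []
Reduced word: (empty)

Answer: yes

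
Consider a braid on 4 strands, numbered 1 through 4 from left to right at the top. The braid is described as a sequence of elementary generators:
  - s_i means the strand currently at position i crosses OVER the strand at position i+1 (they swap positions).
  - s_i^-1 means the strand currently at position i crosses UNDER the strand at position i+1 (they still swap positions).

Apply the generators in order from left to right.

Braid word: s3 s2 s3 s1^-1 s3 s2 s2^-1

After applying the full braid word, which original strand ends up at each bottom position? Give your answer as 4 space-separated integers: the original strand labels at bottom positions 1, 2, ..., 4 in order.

Gen 1 (s3): strand 3 crosses over strand 4. Perm now: [1 2 4 3]
Gen 2 (s2): strand 2 crosses over strand 4. Perm now: [1 4 2 3]
Gen 3 (s3): strand 2 crosses over strand 3. Perm now: [1 4 3 2]
Gen 4 (s1^-1): strand 1 crosses under strand 4. Perm now: [4 1 3 2]
Gen 5 (s3): strand 3 crosses over strand 2. Perm now: [4 1 2 3]
Gen 6 (s2): strand 1 crosses over strand 2. Perm now: [4 2 1 3]
Gen 7 (s2^-1): strand 2 crosses under strand 1. Perm now: [4 1 2 3]

Answer: 4 1 2 3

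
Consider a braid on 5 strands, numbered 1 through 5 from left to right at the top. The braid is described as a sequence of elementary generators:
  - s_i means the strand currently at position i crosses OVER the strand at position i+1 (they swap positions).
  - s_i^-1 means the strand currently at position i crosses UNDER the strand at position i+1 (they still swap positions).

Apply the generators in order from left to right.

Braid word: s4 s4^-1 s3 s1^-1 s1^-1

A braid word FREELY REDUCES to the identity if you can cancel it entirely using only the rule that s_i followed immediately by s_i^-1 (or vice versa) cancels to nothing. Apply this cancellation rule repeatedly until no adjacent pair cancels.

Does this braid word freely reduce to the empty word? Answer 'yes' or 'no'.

Answer: no

Derivation:
Gen 1 (s4): push. Stack: [s4]
Gen 2 (s4^-1): cancels prior s4. Stack: []
Gen 3 (s3): push. Stack: [s3]
Gen 4 (s1^-1): push. Stack: [s3 s1^-1]
Gen 5 (s1^-1): push. Stack: [s3 s1^-1 s1^-1]
Reduced word: s3 s1^-1 s1^-1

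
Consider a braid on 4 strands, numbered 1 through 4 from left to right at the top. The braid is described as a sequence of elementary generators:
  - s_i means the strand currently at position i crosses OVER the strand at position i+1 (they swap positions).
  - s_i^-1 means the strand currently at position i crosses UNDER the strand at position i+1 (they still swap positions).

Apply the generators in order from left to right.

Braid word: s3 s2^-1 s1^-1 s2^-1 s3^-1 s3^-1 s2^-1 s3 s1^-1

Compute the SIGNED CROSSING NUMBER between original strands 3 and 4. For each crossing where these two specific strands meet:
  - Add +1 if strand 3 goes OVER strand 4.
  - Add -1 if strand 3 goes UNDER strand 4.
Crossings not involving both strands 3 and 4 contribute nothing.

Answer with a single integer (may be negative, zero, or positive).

Gen 1: 3 over 4. Both 3&4? yes. Contrib: +1. Sum: 1
Gen 2: crossing 2x4. Both 3&4? no. Sum: 1
Gen 3: crossing 1x4. Both 3&4? no. Sum: 1
Gen 4: crossing 1x2. Both 3&4? no. Sum: 1
Gen 5: crossing 1x3. Both 3&4? no. Sum: 1
Gen 6: crossing 3x1. Both 3&4? no. Sum: 1
Gen 7: crossing 2x1. Both 3&4? no. Sum: 1
Gen 8: crossing 2x3. Both 3&4? no. Sum: 1
Gen 9: crossing 4x1. Both 3&4? no. Sum: 1

Answer: 1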